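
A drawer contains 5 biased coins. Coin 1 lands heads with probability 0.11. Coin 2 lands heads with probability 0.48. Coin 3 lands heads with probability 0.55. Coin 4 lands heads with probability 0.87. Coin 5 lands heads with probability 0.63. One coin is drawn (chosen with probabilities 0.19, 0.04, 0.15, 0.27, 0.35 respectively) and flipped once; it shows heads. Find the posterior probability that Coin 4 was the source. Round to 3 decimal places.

Posterior probability ≈ 0.406

P(heads|C1) = 0.11; P(heads|C2) = 0.48; P(heads|C3) = 0.55; P(heads|C4) = 0.87; P(heads|C5) = 0.63.
Prior × likelihood for each source: 0.19·0.11=0.02090, 0.04·0.48=0.01920, 0.15·0.55=0.08250, 0.27·0.87=0.2349, 0.35·0.63=0.2205. Summing gives P(heads) = 0.57800.
P(Coin 4 | heads) = 0.2349 / 0.57800 = 0.406.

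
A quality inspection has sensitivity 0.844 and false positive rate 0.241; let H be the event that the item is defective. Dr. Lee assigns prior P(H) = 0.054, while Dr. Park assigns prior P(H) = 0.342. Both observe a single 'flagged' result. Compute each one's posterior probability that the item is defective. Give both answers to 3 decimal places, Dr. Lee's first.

P('+'|H) = 0.844, P('+'|¬H) = 0.241.
Dr. Lee: numerator 0.844·0.054 = 0.045576; evidence = 0.045576+0.241·0.946 = 0.27356; posterior = 0.167.
Dr. Park: numerator 0.844·0.342 = 0.28865; evidence = 0.28865+0.241·0.658 = 0.44723; posterior = 0.645.

Dr. Lee: 0.167; Dr. Park: 0.645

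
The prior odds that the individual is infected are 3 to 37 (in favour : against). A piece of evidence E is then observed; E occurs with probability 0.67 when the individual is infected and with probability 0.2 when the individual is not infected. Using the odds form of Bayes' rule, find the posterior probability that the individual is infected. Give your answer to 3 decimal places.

Posterior probability ≈ 0.214

Prior odds = 3/37 = 0.081081. In log-odds, ln(0.081081) = -2.5123.
Add log likelihood ratio: ln(3.3500) = 1.2090.
Posterior log-odds = -1.3033, so posterior odds = exp(-1.3033) = 0.27162. Converting, P(H|E) = 0.27162/1.2716 = 0.214.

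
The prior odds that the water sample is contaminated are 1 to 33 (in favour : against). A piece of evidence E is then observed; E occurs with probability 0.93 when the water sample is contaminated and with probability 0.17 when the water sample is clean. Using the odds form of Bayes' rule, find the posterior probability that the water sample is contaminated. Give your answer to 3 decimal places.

Prior odds = 1/33 = 0.030303.
Likelihood ratio for E = 0.93/0.17 = 5.4706.
Posterior odds = prior odds × LR = 0.16578.
Posterior probability = odds/(1+odds) = 0.16578/1.1658 = 0.142.

Posterior probability ≈ 0.142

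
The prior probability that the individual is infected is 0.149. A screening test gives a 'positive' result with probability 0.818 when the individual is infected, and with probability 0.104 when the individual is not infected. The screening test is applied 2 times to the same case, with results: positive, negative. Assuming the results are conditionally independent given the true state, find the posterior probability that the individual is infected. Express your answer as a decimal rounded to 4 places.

Posterior P(H) ≈ 0.2186

Let H be the event that the individual is infected; start with P(H) = 0.149. P('positive'|H) = 0.818, P('positive'|¬H) = 0.104.
Update on result 1 ('positive'): P(H) ← 0.818·0.1490 / (0.818·0.1490 + 0.104·0.8510) = 0.12188/0.21039 = 0.5793.
Update on result 2 ('negative'): P(H) ← 0.182·0.5793 / (0.182·0.5793 + 0.896·0.4207) = 0.10544/0.48236 = 0.2186.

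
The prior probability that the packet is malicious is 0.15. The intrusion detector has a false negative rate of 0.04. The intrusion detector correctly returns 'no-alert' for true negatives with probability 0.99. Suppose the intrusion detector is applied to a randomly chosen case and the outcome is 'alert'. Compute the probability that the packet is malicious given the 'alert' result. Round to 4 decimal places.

P(H | E) ≈ 0.9443

Let H be the event that the packet is malicious. P(H) = 0.15, so P(¬H) = 0.85. With E the 'alert' result, P(E|H) = 0.96 and P(E|¬H) = 0.01.
P(E) = 0.96·0.15 + 0.01·0.85 = 0.14400 + 0.0085000 = 0.15250.
By Bayes' theorem, P(H|E) = 0.14400 / 0.15250 = 0.9443.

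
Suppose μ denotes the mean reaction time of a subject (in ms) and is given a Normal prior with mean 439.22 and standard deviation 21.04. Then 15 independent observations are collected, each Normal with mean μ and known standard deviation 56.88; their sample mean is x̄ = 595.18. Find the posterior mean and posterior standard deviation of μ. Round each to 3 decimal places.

With known σ, the Normal prior is conjugate. Weight on the data is w = (n/σ²)/(n/σ² + 1/τ₀²) = 0.00463631/(0.00463631+0.00225896) = 0.67239.
Posterior mean = w·x̄ + (1−w)·μ₀ = 0.67239·595.18 + 0.32761·439.22 = 544.086. Posterior variance = 1/(0.00463631+0.00225896) = 145.027, so SD = 12.043.

Posterior mean ≈ 544.086; posterior SD ≈ 12.043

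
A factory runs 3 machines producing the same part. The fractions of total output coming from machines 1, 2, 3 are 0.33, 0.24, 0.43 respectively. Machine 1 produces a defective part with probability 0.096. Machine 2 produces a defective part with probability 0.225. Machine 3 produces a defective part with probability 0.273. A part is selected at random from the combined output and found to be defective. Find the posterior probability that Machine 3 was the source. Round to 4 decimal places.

Posterior probability ≈ 0.5781

P(defective|M1) = 0.096; P(defective|M2) = 0.225; P(defective|M3) = 0.273.
Prior × likelihood for each source: 0.33·0.096=0.03168, 0.24·0.225=0.05400, 0.43·0.273=0.1174. Summing gives P(defective) = 0.20307.
P(Machine 3 | defective) = 0.1174 / 0.20307 = 0.5781.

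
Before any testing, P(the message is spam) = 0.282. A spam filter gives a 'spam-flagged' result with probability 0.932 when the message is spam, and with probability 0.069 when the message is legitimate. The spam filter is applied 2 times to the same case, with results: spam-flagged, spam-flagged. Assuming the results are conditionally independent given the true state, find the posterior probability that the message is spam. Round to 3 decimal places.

Let H be the event that the message is spam; start with P(H) = 0.282. P('spam-flagged'|H) = 0.932, P('spam-flagged'|¬H) = 0.069.
Update on result 1 ('spam-flagged'): P(H) ← 0.932·0.2820 / (0.932·0.2820 + 0.069·0.7180) = 0.26282/0.31237 = 0.8414.
Update on result 2 ('spam-flagged'): P(H) ← 0.932·0.8414 / (0.932·0.8414 + 0.069·0.1586) = 0.78418/0.79513 = 0.9862.

Posterior P(H) ≈ 0.986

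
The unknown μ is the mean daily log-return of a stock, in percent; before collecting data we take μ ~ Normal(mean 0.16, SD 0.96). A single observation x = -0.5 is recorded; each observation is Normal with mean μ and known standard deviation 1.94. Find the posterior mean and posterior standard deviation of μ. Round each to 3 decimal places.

Posterior mean ≈ 0.030; posterior SD ≈ 0.860

Prior precision 1/τ₀² = 1/0.96² = 1.08507; data precision n/σ² = 1/1.94² = 0.265703.
Posterior precision = 1.08507 + 0.265703 = 1.35077, giving posterior SD = 1/√1.35077 = 0.860.
Posterior mean = (1.08507·0.16 + 0.265703·-0.5) / 1.35077 = 0.030.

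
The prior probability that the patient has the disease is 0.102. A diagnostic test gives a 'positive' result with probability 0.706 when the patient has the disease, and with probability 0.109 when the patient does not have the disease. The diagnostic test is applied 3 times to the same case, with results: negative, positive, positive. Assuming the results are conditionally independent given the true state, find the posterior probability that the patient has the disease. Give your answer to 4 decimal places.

Let H be the event that the patient has the disease; start with P(H) = 0.102. P('positive'|H) = 0.706, P('positive'|¬H) = 0.109.
Update on result 1 ('negative'): P(H) ← 0.294·0.1020 / (0.294·0.1020 + 0.891·0.8980) = 0.029988/0.83011 = 0.0361.
Update on result 2 ('positive'): P(H) ← 0.706·0.0361 / (0.706·0.0361 + 0.109·0.9639) = 0.025505/0.13057 = 0.1953.
Update on result 3 ('positive'): P(H) ← 0.706·0.1953 / (0.706·0.1953 + 0.109·0.8047) = 0.13791/0.22562 = 0.6113.

Posterior P(H) ≈ 0.6113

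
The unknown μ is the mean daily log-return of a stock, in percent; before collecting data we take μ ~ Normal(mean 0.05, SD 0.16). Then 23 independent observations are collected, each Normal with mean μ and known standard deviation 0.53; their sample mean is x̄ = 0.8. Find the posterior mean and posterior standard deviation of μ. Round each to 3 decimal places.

Posterior mean ≈ 0.558; posterior SD ≈ 0.091

Prior precision 1/τ₀² = 1/0.16² = 39.0625; data precision n/σ² = 23/0.53² = 81.8797.
Posterior precision = 39.0625 + 81.8797 = 120.942, giving posterior SD = 1/√120.942 = 0.091.
Posterior mean = (39.0625·0.05 + 81.8797·0.8) / 120.942 = 0.558.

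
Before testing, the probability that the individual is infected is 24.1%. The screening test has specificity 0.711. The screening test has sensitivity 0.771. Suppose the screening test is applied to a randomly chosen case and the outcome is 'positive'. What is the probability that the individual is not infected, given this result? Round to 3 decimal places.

P(¬H | E) ≈ 0.541

Let H be the event that the individual is infected. P(H) = 0.241, so P(¬H) = 0.759. With E the 'positive' result, P(E|H) = 0.771 and P(E|¬H) = 0.289.
P(E) = 0.771·0.241 + 0.289·0.759 = 0.18581 + 0.21935 = 0.40516.
By Bayes' theorem, P(H|E) = 0.18581 / 0.40516 = 0.459. Hence P(¬H|E) = 1 − 0.459 = 0.541.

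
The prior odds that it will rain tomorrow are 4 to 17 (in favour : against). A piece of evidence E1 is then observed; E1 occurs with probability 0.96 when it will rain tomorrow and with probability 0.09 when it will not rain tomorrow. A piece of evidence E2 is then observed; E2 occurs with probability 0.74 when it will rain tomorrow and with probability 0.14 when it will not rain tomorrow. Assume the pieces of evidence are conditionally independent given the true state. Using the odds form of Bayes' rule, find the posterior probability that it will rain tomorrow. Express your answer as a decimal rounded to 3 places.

Prior odds = 4/17 = 0.23529. In log-odds, ln(0.23529) = -1.4469.
Add log likelihood ratios: ln(10.667) + ln(5.2857) = 4.0321.
Posterior log-odds = 2.5852, so posterior odds = exp(2.5852) = 13.266. Converting, P(H|E) = 13.266/14.266 = 0.930.

Posterior probability ≈ 0.930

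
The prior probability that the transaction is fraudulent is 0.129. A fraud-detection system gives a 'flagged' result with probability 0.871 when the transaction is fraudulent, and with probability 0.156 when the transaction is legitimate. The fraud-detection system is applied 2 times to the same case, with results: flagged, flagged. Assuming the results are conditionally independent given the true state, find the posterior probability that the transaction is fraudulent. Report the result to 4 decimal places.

Posterior P(H) ≈ 0.8220

With H the event that the transaction is fraudulent, the joint likelihood of the observed sequence is P(data|H) = 0.871·0.871 = 0.75864 and P(data|¬H) = 0.156·0.156 = 0.024336.
Bayes: P(H|data) = 0.129·0.75864 / (0.129·0.75864 + 0.871·0.024336) = 0.097865/0.11906 = 0.8220.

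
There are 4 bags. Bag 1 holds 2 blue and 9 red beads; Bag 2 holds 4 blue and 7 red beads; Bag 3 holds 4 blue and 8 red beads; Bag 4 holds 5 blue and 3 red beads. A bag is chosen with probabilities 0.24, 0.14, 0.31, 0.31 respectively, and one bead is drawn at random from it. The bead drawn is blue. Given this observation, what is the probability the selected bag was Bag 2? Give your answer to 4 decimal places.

Posterior probability ≈ 0.1300

P(blue|Bag 1) = 0.1818; P(blue|Bag 2) = 0.3636; P(blue|Bag 3) = 0.3333; P(blue|Bag 4) = 0.625.
Prior × likelihood for each source: 0.24·0.1818=0.04364, 0.14·0.3636=0.05091, 0.31·0.3333=0.1033, 0.31·0.625=0.1938. Summing gives P(blue) = 0.39163.
P(Bag 2 | blue) = 0.05091 / 0.39163 = 0.1300.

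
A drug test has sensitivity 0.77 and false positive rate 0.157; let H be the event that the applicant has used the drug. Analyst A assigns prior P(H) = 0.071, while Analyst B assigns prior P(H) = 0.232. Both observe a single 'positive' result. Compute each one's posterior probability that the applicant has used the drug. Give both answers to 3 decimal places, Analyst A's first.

Analyst A: 0.273; Analyst B: 0.597

P('+'|H) = 0.77, P('+'|¬H) = 0.157.
Analyst A: numerator 0.77·0.071 = 0.054670; evidence = 0.054670+0.157·0.929 = 0.20052; posterior = 0.273.
Analyst B: numerator 0.77·0.232 = 0.17864; evidence = 0.17864+0.157·0.768 = 0.29922; posterior = 0.597.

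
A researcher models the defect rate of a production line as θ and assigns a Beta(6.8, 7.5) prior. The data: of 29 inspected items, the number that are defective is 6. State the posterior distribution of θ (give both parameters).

The binomial likelihood is conjugate to the Beta prior: with 6 successes and 23 failures, the posterior is Beta(6.8+6, 7.5+23) = Beta(12.8, 30.5).

Posterior: Beta(12.8, 30.5)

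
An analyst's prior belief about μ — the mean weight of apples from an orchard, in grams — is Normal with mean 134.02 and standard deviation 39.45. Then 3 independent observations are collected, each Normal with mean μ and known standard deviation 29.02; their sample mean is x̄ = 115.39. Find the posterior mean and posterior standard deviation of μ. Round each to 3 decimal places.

Prior precision 1/τ₀² = 1/39.45² = 0.00064255; data precision n/σ² = 3/29.02² = 0.00356227.
Posterior precision = 0.00064255 + 0.00356227 = 0.00420482, giving posterior SD = 1/√0.00420482 = 15.421.
Posterior mean = (0.00064255·134.02 + 0.00356227·115.39) / 0.00420482 = 118.237.

Posterior mean ≈ 118.237; posterior SD ≈ 15.421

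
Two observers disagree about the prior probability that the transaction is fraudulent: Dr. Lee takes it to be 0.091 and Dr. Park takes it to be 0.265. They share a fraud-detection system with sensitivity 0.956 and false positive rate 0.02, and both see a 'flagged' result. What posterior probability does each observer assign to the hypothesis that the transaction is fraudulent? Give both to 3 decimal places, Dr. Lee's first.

Dr. Lee: 0.827; Dr. Park: 0.945

The likelihood ratio for a 'flagged' result is 0.956/0.02 = 47.800.
Dr. Lee: prior odds 0.091/0.909 = 0.10011; posterior odds 4.7853; posterior probability 0.827.
Dr. Park: prior odds 0.265/0.735 = 0.36054; posterior odds 17.234; posterior probability 0.945.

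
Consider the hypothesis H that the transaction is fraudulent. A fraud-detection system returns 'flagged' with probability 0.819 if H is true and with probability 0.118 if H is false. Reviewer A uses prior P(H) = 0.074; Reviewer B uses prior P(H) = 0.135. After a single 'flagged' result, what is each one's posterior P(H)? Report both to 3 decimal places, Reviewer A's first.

Reviewer A: 0.357; Reviewer B: 0.520

P('+'|H) = 0.819, P('+'|¬H) = 0.118.
Reviewer A: numerator 0.819·0.074 = 0.060606; evidence = 0.060606+0.118·0.926 = 0.16987; posterior = 0.357.
Reviewer B: numerator 0.819·0.135 = 0.11056; evidence = 0.11056+0.118·0.865 = 0.21263; posterior = 0.520.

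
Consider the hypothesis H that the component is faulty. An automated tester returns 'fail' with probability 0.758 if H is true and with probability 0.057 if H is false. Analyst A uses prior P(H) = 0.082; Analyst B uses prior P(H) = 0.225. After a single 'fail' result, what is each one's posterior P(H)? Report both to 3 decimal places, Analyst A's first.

Analyst A: 0.543; Analyst B: 0.794

The likelihood ratio for a 'fail' result is 0.758/0.057 = 13.298.
Analyst A: prior odds 0.082/0.918 = 0.089325; posterior odds 1.1879; posterior probability 0.543.
Analyst B: prior odds 0.225/0.775 = 0.29032; posterior odds 3.8608; posterior probability 0.794.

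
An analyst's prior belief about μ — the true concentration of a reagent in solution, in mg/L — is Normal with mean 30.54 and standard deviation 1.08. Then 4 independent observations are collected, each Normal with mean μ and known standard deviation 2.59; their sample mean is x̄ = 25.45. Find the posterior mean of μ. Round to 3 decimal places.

Posterior mean ≈ 28.452

Prior precision 1/τ₀² = 1/1.08² = 0.857339; data precision n/σ² = 4/2.59² = 0.596294.
Posterior precision = 0.857339 + 0.596294 = 1.45363.
Posterior mean = (0.857339·30.54 + 0.596294·25.45) / 1.45363 = 28.452.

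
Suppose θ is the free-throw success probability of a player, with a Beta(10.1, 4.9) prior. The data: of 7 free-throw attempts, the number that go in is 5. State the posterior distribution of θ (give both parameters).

The binomial likelihood is conjugate to the Beta prior: with 5 successes and 2 failures, the posterior is Beta(10.1+5, 4.9+2) = Beta(15.1, 6.9).

Posterior: Beta(15.1, 6.9)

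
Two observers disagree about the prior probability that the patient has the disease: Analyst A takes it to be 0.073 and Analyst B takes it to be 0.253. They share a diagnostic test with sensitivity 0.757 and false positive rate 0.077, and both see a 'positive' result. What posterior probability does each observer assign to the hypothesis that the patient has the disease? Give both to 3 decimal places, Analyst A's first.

The likelihood ratio for a 'positive' result is 0.757/0.077 = 9.8312.
Analyst A: prior odds 0.073/0.927 = 0.078749; posterior odds 0.77419; posterior probability 0.436.
Analyst B: prior odds 0.253/0.747 = 0.33869; posterior odds 3.3297; posterior probability 0.769.

Analyst A: 0.436; Analyst B: 0.769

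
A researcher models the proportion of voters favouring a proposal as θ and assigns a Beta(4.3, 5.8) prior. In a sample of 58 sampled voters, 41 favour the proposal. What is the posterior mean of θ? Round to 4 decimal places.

Posterior mean ≈ 0.6652

Observing 41 successes and 17 failures updates Beta(4.3, 5.8) by adding the success and failure counts to the two shape parameters: α = 4.3+41 = 45.3, β = 5.8+17 = 22.8.
Posterior mean = α/(α+β) = 45.3/68.1 = 0.6652.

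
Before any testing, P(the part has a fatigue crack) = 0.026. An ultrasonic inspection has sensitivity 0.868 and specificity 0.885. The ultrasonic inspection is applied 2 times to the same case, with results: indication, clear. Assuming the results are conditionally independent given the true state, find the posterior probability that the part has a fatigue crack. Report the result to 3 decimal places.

With H the event that the part has a fatigue crack, the joint likelihood of the observed sequence is P(data|H) = 0.868·0.132 = 0.11458 and P(data|¬H) = 0.115·0.885 = 0.10178.
Bayes: P(H|data) = 0.026·0.11458 / (0.026·0.11458 + 0.974·0.10178) = 0.0029790/0.10211 = 0.0292.

Posterior P(H) ≈ 0.029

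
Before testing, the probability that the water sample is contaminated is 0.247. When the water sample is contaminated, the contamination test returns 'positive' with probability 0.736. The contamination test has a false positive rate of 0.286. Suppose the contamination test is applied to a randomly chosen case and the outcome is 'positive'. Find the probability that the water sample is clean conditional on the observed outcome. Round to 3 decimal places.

P(¬H | E) ≈ 0.542

Let H be the event that the water sample is contaminated. P(H) = 0.247, so P(¬H) = 0.753. With E the 'positive' result, P(E|H) = 0.736 and P(E|¬H) = 0.286.
P(E) = 0.736·0.247 + 0.286·0.753 = 0.18179 + 0.21536 = 0.39715.
By Bayes' theorem, P(H|E) = 0.18179 / 0.39715 = 0.458. Hence P(¬H|E) = 1 − 0.458 = 0.542.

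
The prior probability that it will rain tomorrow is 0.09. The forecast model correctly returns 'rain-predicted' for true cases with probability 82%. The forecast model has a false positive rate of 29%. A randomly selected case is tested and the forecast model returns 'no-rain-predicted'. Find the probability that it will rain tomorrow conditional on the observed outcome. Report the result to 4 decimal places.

Let H be the event that it will rain tomorrow. P(H) = 0.09, so P(¬H) = 0.91. With E the 'no-rain-predicted' result, P(E|H) = 0.18 and P(E|¬H) = 0.71.
P(E) = 0.18·0.09 + 0.71·0.91 = 0.016200 + 0.64610 = 0.66230.
By Bayes' theorem, P(H|E) = 0.016200 / 0.66230 = 0.0245.

P(H | E) ≈ 0.0245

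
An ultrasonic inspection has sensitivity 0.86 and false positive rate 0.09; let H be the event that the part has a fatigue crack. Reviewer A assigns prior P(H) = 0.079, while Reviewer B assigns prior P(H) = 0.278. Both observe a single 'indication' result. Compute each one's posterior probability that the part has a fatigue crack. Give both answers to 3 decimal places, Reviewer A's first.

P('+'|H) = 0.86, P('+'|¬H) = 0.09.
Reviewer A: numerator 0.86·0.079 = 0.067940; evidence = 0.067940+0.09·0.921 = 0.15083; posterior = 0.450.
Reviewer B: numerator 0.86·0.278 = 0.23908; evidence = 0.23908+0.09·0.722 = 0.30406; posterior = 0.786.

Reviewer A: 0.450; Reviewer B: 0.786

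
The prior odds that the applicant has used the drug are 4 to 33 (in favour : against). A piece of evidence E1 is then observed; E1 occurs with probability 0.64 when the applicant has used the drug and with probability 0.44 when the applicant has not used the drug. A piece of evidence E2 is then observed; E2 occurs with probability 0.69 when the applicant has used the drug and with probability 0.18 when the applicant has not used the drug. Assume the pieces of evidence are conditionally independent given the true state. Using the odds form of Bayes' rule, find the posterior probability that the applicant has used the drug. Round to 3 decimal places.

Posterior probability ≈ 0.403

Prior odds = 4/33 = 0.12121. In log-odds, ln(0.12121) = -2.1102.
Add log likelihood ratios: ln(1.4545) + ln(3.8333) = 1.7184.
Posterior log-odds = -0.39179, so posterior odds = exp(-0.39179) = 0.67585. Converting, P(H|E) = 0.67585/1.6758 = 0.403.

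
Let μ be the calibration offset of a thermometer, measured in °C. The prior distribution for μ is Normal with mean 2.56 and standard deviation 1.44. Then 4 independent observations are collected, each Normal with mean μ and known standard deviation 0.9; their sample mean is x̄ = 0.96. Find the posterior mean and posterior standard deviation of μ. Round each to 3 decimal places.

With known σ, the Normal prior is conjugate. Weight on the data is w = (n/σ²)/(n/σ² + 1/τ₀²) = 4.93827/(4.93827+0.482253) = 0.91103.
Posterior mean = w·x̄ + (1−w)·μ₀ = 0.91103·0.96 + 0.088968·2.56 = 1.102. Posterior variance = 1/(4.93827+0.482253) = 0.184484, so SD = 0.430.

Posterior mean ≈ 1.102; posterior SD ≈ 0.430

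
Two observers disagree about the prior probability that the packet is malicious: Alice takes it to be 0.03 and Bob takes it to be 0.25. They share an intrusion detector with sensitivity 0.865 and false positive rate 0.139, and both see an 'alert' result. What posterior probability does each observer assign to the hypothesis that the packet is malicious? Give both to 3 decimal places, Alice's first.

Alice: 0.161; Bob: 0.675

P('+'|H) = 0.865, P('+'|¬H) = 0.139.
Alice: numerator 0.865·0.03 = 0.025950; evidence = 0.025950+0.139·0.97 = 0.16078; posterior = 0.161.
Bob: numerator 0.865·0.25 = 0.21625; evidence = 0.21625+0.139·0.75 = 0.32050; posterior = 0.675.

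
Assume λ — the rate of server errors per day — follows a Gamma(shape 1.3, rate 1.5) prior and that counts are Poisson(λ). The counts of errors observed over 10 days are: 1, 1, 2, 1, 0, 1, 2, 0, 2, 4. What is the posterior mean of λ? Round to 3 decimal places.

The Poisson likelihood adds the total count to the shape and the number of exposure periods to the rate. Here ∑xᵢ = 14 and n = 10, so shape 1.3→15.3 and rate 1.5→11.5.
E[λ | data] = 15.3/11.5 = 1.330.

Posterior mean ≈ 1.330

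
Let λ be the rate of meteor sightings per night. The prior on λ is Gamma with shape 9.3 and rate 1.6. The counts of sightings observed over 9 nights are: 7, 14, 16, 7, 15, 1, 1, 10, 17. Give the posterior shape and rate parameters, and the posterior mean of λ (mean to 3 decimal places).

Total count ∑xᵢ = 88 over n = 9 nights.
Gamma is conjugate to the Poisson likelihood: posterior is Gamma(shape = 9.3+88 = 97.3, rate = 1.6+9 = 10.6).
E[λ | data] = 97.3/10.6 = 9.179.

Posterior: Gamma(shape=97.3, rate=10.6); mean ≈ 9.179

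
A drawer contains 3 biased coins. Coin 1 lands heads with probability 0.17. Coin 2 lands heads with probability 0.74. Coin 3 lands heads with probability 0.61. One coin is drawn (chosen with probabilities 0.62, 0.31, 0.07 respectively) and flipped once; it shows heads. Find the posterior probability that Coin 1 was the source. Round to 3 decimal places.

Posterior probability ≈ 0.279

Tabulate prior·likelihood by source: [1] prior 0.62, lik 0.17, product 0.1054; [2] prior 0.31, lik 0.74, product 0.2294; [3] prior 0.07, lik 0.61, product 0.04270.
Normalizing constant = 0.37750; the posterior for Coin 1 is its product over the sum, 0.1054/0.37750 = 0.279.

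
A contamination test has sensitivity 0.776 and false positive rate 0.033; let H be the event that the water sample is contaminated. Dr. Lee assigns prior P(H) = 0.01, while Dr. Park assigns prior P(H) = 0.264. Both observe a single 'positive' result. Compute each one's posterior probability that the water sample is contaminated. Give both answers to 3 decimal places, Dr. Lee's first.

P('+'|H) = 0.776, P('+'|¬H) = 0.033.
Dr. Lee: numerator 0.776·0.01 = 0.0077600; evidence = 0.0077600+0.033·0.99 = 0.040430; posterior = 0.192.
Dr. Park: numerator 0.776·0.264 = 0.20486; evidence = 0.20486+0.033·0.736 = 0.22915; posterior = 0.894.

Dr. Lee: 0.192; Dr. Park: 0.894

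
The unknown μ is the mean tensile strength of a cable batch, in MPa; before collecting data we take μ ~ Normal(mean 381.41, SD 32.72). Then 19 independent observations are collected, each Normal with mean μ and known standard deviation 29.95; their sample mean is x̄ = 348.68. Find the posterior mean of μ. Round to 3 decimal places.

Prior precision 1/τ₀² = 1/32.72² = 0.00093406; data precision n/σ² = 19/29.95² = 0.0211817.
Posterior precision = 0.00093406 + 0.0211817 = 0.0221157.
Posterior mean = (0.00093406·381.41 + 0.0211817·348.68) / 0.0221157 = 350.062.

Posterior mean ≈ 350.062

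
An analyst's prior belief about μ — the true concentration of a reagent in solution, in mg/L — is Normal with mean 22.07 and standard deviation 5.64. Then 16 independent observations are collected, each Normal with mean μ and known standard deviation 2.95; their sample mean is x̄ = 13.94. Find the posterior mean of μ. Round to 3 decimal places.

Posterior mean ≈ 14.077

Prior precision 1/τ₀² = 1/5.64² = 0.0314371; data precision n/σ² = 16/2.95² = 1.83855.
Posterior precision = 0.0314371 + 1.83855 = 1.86999.
Posterior mean = (0.0314371·22.07 + 1.83855·13.94) / 1.86999 = 14.077.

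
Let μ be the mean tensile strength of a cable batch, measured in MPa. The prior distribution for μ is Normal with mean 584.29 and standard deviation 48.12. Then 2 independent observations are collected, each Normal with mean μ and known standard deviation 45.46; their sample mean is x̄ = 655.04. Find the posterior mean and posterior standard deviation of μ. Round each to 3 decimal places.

With known σ, the Normal prior is conjugate. Weight on the data is w = (n/σ²)/(n/σ² + 1/τ₀²) = 0.00096777/(0.00096777+0.00043187) = 0.69144.
Posterior mean = w·x̄ + (1−w)·μ₀ = 0.69144·655.04 + 0.30856·584.29 = 633.210. Posterior variance = 1/(0.00096777+0.00043187) = 714.473, so SD = 26.730.

Posterior mean ≈ 633.210; posterior SD ≈ 26.730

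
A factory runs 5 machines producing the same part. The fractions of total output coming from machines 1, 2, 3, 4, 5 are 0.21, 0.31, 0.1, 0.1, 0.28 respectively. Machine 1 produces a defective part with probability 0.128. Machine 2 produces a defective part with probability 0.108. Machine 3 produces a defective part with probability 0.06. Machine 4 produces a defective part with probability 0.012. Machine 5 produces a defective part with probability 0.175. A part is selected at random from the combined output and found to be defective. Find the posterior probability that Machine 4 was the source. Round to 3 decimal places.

P(defective|M1) = 0.128; P(defective|M2) = 0.108; P(defective|M3) = 0.06; P(defective|M4) = 0.012; P(defective|M5) = 0.175.
Prior × likelihood for each source: 0.21·0.128=0.02688, 0.31·0.108=0.03348, 0.1·0.06=0.006000, 0.1·0.012=0.001200, 0.28·0.175=0.04900. Summing gives P(defective) = 0.11656.
P(Machine 4 | defective) = 0.001200 / 0.11656 = 0.010.

Posterior probability ≈ 0.010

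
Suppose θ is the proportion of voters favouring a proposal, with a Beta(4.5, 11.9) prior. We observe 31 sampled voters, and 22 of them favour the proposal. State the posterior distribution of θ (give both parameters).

Posterior: Beta(26.5, 20.9)

The binomial likelihood is conjugate to the Beta prior: with 22 successes and 9 failures, the posterior is Beta(4.5+22, 11.9+9) = Beta(26.5, 20.9).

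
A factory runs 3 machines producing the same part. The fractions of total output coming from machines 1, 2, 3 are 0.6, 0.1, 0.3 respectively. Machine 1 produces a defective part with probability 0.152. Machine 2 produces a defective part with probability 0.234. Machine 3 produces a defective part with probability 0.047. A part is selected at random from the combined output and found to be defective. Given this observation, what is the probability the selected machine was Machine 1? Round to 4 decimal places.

Posterior probability ≈ 0.7086

Tabulate prior·likelihood by source: [1] prior 0.6, lik 0.152, product 0.09120; [2] prior 0.1, lik 0.234, product 0.02340; [3] prior 0.3, lik 0.047, product 0.01410.
Normalizing constant = 0.12870; the posterior for Machine 1 is its product over the sum, 0.09120/0.12870 = 0.7086.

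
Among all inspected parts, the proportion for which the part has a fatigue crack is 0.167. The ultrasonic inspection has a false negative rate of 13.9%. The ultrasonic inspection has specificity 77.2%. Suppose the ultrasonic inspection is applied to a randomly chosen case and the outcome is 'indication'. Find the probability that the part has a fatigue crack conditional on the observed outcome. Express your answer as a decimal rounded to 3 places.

Let H be the event that the part has a fatigue crack. P(H) = 0.167, so P(¬H) = 0.833. With E the 'indication' result, P(E|H) = 0.861 and P(E|¬H) = 0.228.
P(E) = 0.861·0.167 + 0.228·0.833 = 0.14379 + 0.18992 = 0.33371.
By Bayes' theorem, P(H|E) = 0.14379 / 0.33371 = 0.431.

P(H | E) ≈ 0.431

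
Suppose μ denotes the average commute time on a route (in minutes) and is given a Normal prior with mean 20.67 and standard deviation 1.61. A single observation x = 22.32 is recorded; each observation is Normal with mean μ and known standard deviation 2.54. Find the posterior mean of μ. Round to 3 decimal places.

Posterior mean ≈ 21.143

With known σ, the Normal prior is conjugate. Weight on the data is w = (n/σ²)/(n/σ² + 1/τ₀²) = 0.155000/(0.155000+0.385788) = 0.28662.
Posterior mean = w·x̄ + (1−w)·μ₀ = 0.28662·22.32 + 0.71338·20.67 = 21.143.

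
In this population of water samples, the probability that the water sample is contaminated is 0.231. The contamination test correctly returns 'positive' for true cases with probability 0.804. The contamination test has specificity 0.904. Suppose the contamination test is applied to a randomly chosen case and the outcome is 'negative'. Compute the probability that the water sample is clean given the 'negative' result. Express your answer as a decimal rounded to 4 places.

P(¬H | E) ≈ 0.9389

Let H be the event that the water sample is contaminated. P(H) = 0.231, so P(¬H) = 0.769. With E the 'negative' result, P(E|H) = 0.196 and P(E|¬H) = 0.904.
P(E) = 0.196·0.231 + 0.904·0.769 = 0.045276 + 0.69518 = 0.74045.
By Bayes' theorem, P(H|E) = 0.045276 / 0.74045 = 0.0611. Hence P(¬H|E) = 1 − 0.0611 = 0.9389.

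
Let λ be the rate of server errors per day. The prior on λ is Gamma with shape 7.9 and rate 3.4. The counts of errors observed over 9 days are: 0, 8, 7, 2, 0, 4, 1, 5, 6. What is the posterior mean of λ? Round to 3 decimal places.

Posterior mean ≈ 3.298

Total count ∑xᵢ = 33 over n = 9 days.
Gamma is conjugate to the Poisson likelihood: posterior is Gamma(shape = 7.9+33 = 40.9, rate = 3.4+9 = 12.4).
Posterior mean = shape/rate = 40.9/12.4 = 3.298.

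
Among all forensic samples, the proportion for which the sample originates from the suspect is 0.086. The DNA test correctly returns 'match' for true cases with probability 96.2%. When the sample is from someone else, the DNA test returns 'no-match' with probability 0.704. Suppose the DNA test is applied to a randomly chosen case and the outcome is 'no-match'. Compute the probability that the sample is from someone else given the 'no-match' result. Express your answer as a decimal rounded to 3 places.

P(¬H | E) ≈ 0.995

Write H for 'the sample originates from the suspect'. Prior odds H:¬H = 0.086/0.914 = 0.094092. For the 'no-match' outcome, the likelihood ratio is 0.038/0.704 = 0.053977.
Posterior odds = 0.094092 × 0.053977 = 0.0050788, so P(H|E) = 0.0050788/(1+0.0050788) = 0.005. Then P(¬H|E) = 1 − 0.005 = 0.995.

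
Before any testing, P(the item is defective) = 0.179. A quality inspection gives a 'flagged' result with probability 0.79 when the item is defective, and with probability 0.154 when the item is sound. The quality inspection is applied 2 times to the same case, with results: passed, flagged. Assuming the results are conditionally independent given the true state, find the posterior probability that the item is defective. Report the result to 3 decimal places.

Let H be the event that the item is defective; start with P(H) = 0.179. P('flagged'|H) = 0.79, P('flagged'|¬H) = 0.154.
Update on result 1 ('passed'): P(H) ← 0.21·0.1790 / (0.21·0.1790 + 0.846·0.8210) = 0.037590/0.73216 = 0.0513.
Update on result 2 ('flagged'): P(H) ← 0.79·0.0513 / (0.79·0.0513 + 0.154·0.9487) = 0.040560/0.18665 = 0.2173.

Posterior P(H) ≈ 0.217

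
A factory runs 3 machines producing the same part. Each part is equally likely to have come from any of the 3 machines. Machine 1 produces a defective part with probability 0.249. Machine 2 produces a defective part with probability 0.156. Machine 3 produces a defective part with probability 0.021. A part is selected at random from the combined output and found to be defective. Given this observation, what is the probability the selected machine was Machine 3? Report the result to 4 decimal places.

Posterior probability ≈ 0.0493

Tabulate prior·likelihood by source: [1] prior 0.333333, lik 0.249, product 0.08300; [2] prior 0.333333, lik 0.156, product 0.05200; [3] prior 0.333333, lik 0.021, product 0.007000.
Normalizing constant = 0.14200; the posterior for Machine 3 is its product over the sum, 0.007000/0.14200 = 0.0493.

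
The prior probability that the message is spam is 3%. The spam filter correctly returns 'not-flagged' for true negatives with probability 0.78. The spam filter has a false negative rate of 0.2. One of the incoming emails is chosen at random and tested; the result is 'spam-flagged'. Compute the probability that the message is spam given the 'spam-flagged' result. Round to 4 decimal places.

P(H | E) ≈ 0.1011

Let H be the event that the message is spam. P(H) = 0.03, so P(¬H) = 0.97. With E the 'spam-flagged' result, P(E|H) = 0.8 and P(E|¬H) = 0.22.
P(E) = 0.8·0.03 + 0.22·0.97 = 0.024000 + 0.21340 = 0.23740.
By Bayes' theorem, P(H|E) = 0.024000 / 0.23740 = 0.1011.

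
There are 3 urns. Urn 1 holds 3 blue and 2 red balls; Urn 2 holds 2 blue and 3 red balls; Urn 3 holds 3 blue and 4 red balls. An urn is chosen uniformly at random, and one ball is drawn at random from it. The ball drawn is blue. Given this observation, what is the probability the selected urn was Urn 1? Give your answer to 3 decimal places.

P(blue|Urn 1) = 0.6; P(blue|Urn 2) = 0.4; P(blue|Urn 3) = 0.4286.
Prior × likelihood for each source: 0.333333·0.6=0.2000, 0.333333·0.4=0.1333, 0.333333·0.4286=0.1429. Summing gives P(blue) = 0.47619.
P(Urn 1 | blue) = 0.2000 / 0.47619 = 0.420.

Posterior probability ≈ 0.420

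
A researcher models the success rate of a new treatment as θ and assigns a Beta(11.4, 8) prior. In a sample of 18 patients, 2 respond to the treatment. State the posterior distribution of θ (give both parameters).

Posterior: Beta(13.4, 24)

The binomial likelihood is conjugate to the Beta prior: with 2 successes and 16 failures, the posterior is Beta(11.4+2, 8+16) = Beta(13.4, 24).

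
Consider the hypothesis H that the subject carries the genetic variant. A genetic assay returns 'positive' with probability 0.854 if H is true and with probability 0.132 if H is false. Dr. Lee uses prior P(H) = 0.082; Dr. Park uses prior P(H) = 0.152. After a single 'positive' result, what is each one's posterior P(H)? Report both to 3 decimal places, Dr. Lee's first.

P('+'|H) = 0.854, P('+'|¬H) = 0.132.
Dr. Lee: numerator 0.854·0.082 = 0.070028; evidence = 0.070028+0.132·0.918 = 0.19120; posterior = 0.366.
Dr. Park: numerator 0.854·0.152 = 0.12981; evidence = 0.12981+0.132·0.848 = 0.24174; posterior = 0.537.

Dr. Lee: 0.366; Dr. Park: 0.537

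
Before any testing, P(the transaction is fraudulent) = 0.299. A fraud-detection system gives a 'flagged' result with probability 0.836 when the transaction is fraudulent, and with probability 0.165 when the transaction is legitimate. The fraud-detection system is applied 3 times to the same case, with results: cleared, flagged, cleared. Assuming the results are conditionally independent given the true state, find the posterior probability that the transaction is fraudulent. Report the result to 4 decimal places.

With H the event that the transaction is fraudulent, the joint likelihood of the observed sequence is P(data|H) = 0.164·0.836·0.164 = 0.022485 and P(data|¬H) = 0.835·0.165·0.835 = 0.11504.
Bayes: P(H|data) = 0.299·0.022485 / (0.299·0.022485 + 0.701·0.11504) = 0.0067230/0.087368 = 0.0770.

Posterior P(H) ≈ 0.0770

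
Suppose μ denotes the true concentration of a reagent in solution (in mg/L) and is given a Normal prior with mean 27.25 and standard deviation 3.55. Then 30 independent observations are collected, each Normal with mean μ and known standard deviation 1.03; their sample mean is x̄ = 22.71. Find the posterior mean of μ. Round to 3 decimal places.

Prior precision 1/τ₀² = 1/3.55² = 0.0793493; data precision n/σ² = 30/1.03² = 28.2779.
Posterior precision = 0.0793493 + 28.2779 = 28.3572.
Posterior mean = (0.0793493·27.25 + 28.2779·22.71) / 28.3572 = 22.723.

Posterior mean ≈ 22.723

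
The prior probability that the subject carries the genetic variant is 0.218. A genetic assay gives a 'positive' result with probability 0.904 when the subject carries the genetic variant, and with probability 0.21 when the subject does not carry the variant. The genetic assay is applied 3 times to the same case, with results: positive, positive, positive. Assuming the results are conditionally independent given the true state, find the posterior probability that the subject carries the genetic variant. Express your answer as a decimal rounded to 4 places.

With H the event that the subject carries the genetic variant, the joint likelihood of the observed sequence is P(data|H) = 0.904·0.904·0.904 = 0.73876 and P(data|¬H) = 0.21·0.21·0.21 = 0.0092610.
Bayes: P(H|data) = 0.218·0.73876 / (0.218·0.73876 + 0.782·0.0092610) = 0.16105/0.16829 = 0.9570.

Posterior P(H) ≈ 0.9570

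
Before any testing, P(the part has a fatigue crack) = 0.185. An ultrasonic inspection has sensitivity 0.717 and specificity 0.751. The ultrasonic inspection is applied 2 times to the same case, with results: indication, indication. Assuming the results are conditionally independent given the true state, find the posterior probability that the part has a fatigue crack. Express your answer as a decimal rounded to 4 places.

Let H be the event that the part has a fatigue crack; start with P(H) = 0.185. P('indication'|H) = 0.717, P('indication'|¬H) = 0.249.
Update on result 1 ('indication'): P(H) ← 0.717·0.1850 / (0.717·0.1850 + 0.249·0.8150) = 0.13264/0.33558 = 0.3953.
Update on result 2 ('indication'): P(H) ← 0.717·0.3953 / (0.717·0.3953 + 0.249·0.6047) = 0.28341/0.43399 = 0.6530.

Posterior P(H) ≈ 0.6530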